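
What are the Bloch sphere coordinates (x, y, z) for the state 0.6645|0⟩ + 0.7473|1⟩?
(0.9932, 0, -0.1169)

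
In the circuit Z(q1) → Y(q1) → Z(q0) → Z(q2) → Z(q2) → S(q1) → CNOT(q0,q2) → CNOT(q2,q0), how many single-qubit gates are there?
6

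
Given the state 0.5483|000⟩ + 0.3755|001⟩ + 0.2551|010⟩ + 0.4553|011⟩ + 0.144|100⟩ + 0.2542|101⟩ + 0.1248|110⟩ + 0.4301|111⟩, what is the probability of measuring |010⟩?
0.06508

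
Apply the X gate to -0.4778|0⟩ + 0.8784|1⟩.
0.8784|0⟩ - 0.4778|1⟩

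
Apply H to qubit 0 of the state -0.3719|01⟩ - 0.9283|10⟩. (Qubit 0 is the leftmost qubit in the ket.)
-0.6564|00⟩ - 0.263|01⟩ + 0.6564|10⟩ - 0.263|11⟩

H on qubit 0 mixes each pair of kets that differ only in qubit 0: amplitudes (a, b) of (|…0…⟩, |…1…⟩) become ((a + b)/√2, (a − b)/√2). Kets absent from the input have amplitude 0.
(|00⟩, |10⟩): (a, b) = (0, -0.9283) → (-0.6564, 0.6564)
(|01⟩, |11⟩): (a, b) = (-0.3719, 0) → (-0.263, -0.263)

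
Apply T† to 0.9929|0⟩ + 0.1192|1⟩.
0.9929|0⟩ + (0.08429 - 0.08429i)|1⟩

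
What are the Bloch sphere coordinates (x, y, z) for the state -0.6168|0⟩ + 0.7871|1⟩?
(-0.971, 0, -0.2391)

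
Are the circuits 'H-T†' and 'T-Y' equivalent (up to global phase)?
No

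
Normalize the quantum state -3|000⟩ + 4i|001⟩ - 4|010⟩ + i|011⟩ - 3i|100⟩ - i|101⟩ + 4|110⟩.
-0.3638|000⟩ + 0.4851i|001⟩ - 0.4851|010⟩ + 0.1213i|011⟩ - 0.3638i|100⟩ - 0.1213i|101⟩ + 0.4851|110⟩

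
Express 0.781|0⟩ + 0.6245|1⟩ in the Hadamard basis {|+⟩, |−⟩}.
0.9938|+⟩ + 0.1107|−⟩

With |ψ⟩ = α|0⟩ + β|1⟩, the Hadamard-basis coefficients are ⟨+|ψ⟩ = (α + β)/√2 and ⟨−|ψ⟩ = (α − β)/√2.
Here α = 0.781, β = 0.6245: (α + β)/√2 = 0.9938, (α − β)/√2 = 0.1107.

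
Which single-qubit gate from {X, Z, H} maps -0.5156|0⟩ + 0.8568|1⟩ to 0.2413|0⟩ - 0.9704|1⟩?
H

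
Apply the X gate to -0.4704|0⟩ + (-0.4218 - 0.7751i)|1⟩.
(-0.4218 - 0.7751i)|0⟩ - 0.4704|1⟩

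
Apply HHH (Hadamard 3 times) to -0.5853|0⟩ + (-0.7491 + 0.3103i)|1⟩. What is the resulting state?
(-0.9436 + 0.2194i)|0⟩ + (0.1158 - 0.2194i)|1⟩

H² = I, so H^3 = H: a single Hadamard. With (a, b) = (-0.5853, (-0.7491 + 0.3103i)), H gives ((a + b)/√2, (a − b)/√2) = ((-0.9436 + 0.2194i), (0.1158 - 0.2194i)).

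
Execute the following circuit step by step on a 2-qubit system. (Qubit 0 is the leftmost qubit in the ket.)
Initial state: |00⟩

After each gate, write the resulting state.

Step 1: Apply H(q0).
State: 1/√2|00⟩ + 1/√2|10⟩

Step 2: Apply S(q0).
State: 1/√2|00⟩ + (1/√2)i|10⟩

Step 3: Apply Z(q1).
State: 1/√2|00⟩ + (1/√2)i|10⟩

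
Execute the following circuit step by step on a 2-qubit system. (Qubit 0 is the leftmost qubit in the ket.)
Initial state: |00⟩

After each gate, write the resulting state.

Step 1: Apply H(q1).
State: 1/√2|00⟩ + 1/√2|01⟩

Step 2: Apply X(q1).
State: 1/√2|00⟩ + 1/√2|01⟩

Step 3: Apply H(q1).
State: |00⟩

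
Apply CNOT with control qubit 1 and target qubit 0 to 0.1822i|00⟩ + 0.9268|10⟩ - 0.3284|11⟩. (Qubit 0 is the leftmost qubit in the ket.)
0.1822i|00⟩ - 0.3284|01⟩ + 0.9268|10⟩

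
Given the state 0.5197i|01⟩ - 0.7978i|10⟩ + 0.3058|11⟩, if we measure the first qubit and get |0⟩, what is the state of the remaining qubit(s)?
i|1⟩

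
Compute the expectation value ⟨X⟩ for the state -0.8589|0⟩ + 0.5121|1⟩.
-0.8797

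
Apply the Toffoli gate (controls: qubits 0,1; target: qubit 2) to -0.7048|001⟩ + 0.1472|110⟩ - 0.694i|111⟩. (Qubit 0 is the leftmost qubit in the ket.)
-0.7048|001⟩ - 0.694i|110⟩ + 0.1472|111⟩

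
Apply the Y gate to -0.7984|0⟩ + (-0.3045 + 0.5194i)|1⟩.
(0.5194 + 0.3045i)|0⟩ - 0.7984i|1⟩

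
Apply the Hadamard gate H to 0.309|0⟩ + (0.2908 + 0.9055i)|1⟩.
(0.4241 + 0.6403i)|0⟩ + (0.01287 - 0.6403i)|1⟩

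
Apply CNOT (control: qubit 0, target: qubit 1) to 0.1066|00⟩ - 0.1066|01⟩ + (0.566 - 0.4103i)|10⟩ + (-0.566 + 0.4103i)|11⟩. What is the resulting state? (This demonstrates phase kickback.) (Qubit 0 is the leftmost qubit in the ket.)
0.1066|00⟩ - 0.1066|01⟩ + (-0.566 + 0.4103i)|10⟩ + (0.566 - 0.4103i)|11⟩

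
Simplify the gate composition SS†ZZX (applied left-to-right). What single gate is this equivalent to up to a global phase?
X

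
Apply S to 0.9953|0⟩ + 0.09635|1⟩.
0.9953|0⟩ + 0.09635i|1⟩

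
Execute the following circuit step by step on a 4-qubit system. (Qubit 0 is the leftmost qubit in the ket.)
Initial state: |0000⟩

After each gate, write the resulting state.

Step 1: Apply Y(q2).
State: i|0010⟩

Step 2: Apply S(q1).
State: i|0010⟩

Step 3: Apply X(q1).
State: i|0110⟩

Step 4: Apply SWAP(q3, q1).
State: i|0011⟩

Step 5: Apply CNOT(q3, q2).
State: i|0001⟩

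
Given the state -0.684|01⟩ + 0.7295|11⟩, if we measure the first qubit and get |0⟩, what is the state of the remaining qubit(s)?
-|1⟩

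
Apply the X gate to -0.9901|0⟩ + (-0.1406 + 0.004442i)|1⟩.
(-0.1406 + 0.004442i)|0⟩ - 0.9901|1⟩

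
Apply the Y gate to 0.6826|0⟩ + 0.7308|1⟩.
-0.7308i|0⟩ + 0.6826i|1⟩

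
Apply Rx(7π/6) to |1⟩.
-0.9659i|0⟩ - 0.2588|1⟩

Rx(7π/6) = [[cos(θ/2), −i·sin(θ/2)], [−i·sin(θ/2), cos(θ/2)]]; θ = 7π/6, cos(θ/2) ≈ -0.258819, sin(θ/2) ≈ 0.965926.
With a = amp(|0⟩) = 0 and b = amp(|1⟩) = 1:
new amp(|0⟩) = (-0.258819)·a + (-0.965926i)·b = -0.9659i
new amp(|1⟩) = (-0.965926i)·a + (-0.258819)·b = -0.2588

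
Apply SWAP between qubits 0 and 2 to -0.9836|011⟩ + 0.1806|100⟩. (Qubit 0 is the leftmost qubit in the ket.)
0.1806|001⟩ - 0.9836|110⟩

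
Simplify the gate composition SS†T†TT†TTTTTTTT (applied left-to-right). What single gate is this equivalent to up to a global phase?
T†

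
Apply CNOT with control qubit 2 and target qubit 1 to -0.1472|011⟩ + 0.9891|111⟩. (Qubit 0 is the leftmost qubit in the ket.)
-0.1472|001⟩ + 0.9891|101⟩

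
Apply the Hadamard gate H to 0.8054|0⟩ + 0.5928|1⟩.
0.9887|0⟩ + 0.1503|1⟩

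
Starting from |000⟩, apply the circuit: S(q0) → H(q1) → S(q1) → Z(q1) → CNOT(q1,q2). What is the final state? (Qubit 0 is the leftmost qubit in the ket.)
1/√2|000⟩ - (1/√2)i|011⟩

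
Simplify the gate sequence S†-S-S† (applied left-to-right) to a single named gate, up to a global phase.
S†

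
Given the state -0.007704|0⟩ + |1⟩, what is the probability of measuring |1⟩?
1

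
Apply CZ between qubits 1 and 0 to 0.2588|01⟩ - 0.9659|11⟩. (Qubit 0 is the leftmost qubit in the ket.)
0.2588|01⟩ + 0.9659|11⟩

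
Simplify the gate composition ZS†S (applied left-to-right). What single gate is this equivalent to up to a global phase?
Z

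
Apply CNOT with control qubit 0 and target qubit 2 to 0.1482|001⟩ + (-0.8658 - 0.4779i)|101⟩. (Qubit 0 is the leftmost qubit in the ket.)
0.1482|001⟩ + (-0.8658 - 0.4779i)|100⟩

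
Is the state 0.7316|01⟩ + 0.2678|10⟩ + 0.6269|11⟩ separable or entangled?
Entangled

Writing the state as a|00⟩ + b|01⟩ + c|10⟩ + d|11⟩, it is a product state iff ad − bc = 0.
Here (a, b, c, d) = (0, 0.7316, 0.2678, 0.6269): ad − bc = (0)(0.6269) − (0.7316)(0.2678) = -0.1959 ≠ 0, so the state is entangled.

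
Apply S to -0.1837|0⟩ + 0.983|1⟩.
-0.1837|0⟩ + 0.983i|1⟩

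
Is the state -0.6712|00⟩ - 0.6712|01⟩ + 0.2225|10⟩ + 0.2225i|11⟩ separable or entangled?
Entangled

Writing the state as a|00⟩ + b|01⟩ + c|10⟩ + d|11⟩, it is a product state iff ad − bc = 0.
Here (a, b, c, d) = (-0.6712, -0.6712, 0.2225, 0.2225i): ad − bc = (-0.6712)(0.2225i) − (-0.6712)(0.2225) = (0.1493 - 0.1493i) ≠ 0, so the state is entangled.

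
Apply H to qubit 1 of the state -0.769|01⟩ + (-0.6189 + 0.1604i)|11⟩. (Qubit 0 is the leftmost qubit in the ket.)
-0.5438|00⟩ + 0.5438|01⟩ + (-0.4376 + 0.1134i)|10⟩ + (0.4376 - 0.1134i)|11⟩

H on qubit 1 mixes each pair of kets that differ only in qubit 1: amplitudes (a, b) of (|…0…⟩, |…1…⟩) become ((a + b)/√2, (a − b)/√2). Kets absent from the input have amplitude 0.
(|00⟩, |01⟩): (a, b) = (0, -0.769) → (-0.5438, 0.5438)
(|10⟩, |11⟩): (a, b) = (0, (-0.6189 + 0.1604i)) → ((-0.4376 + 0.1134i), (0.4376 - 0.1134i))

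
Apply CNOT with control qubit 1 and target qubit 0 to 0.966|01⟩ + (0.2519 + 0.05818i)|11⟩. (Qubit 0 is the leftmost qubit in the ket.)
(0.2519 + 0.05818i)|01⟩ + 0.966|11⟩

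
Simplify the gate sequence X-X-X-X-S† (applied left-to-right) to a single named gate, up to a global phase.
S†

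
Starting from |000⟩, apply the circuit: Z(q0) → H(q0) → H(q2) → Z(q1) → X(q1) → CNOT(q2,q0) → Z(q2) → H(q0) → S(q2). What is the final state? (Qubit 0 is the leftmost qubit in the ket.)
1/√2|010⟩ - (1/√2)i|011⟩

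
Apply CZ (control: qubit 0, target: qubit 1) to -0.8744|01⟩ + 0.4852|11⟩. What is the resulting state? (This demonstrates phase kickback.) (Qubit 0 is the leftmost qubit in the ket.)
-0.8744|01⟩ - 0.4852|11⟩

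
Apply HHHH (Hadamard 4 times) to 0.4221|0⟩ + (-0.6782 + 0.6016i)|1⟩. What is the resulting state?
0.4221|0⟩ + (-0.6782 + 0.6016i)|1⟩

H² = I, so an even number of Hadamards cancels: H^4 = I and the state is unchanged.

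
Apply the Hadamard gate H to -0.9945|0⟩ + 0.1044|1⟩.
-0.6294|0⟩ - 0.777|1⟩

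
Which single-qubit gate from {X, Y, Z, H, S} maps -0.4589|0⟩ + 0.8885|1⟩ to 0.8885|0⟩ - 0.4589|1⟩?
X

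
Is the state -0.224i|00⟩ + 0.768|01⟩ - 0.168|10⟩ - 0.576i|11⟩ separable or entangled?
Separable

Writing the state as a|00⟩ + b|01⟩ + c|10⟩ + d|11⟩, it is a product state iff ad − bc = 0.
Here (a, b, c, d) = (-0.224i, 0.768, -0.168, -0.576i): ad − bc = (-0.224i)(-0.576i) − (0.768)(-0.168) = 0, so the state is separable.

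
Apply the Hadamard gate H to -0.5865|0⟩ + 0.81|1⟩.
0.158|0⟩ - 0.9875|1⟩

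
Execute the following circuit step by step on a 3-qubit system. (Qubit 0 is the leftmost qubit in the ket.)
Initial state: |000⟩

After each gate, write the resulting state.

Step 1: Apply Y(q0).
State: i|100⟩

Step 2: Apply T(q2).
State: i|100⟩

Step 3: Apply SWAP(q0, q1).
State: i|010⟩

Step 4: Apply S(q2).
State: i|010⟩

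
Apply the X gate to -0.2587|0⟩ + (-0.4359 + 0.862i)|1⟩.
(-0.4359 + 0.862i)|0⟩ - 0.2587|1⟩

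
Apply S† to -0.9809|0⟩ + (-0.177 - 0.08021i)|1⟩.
-0.9809|0⟩ + (-0.08021 + 0.177i)|1⟩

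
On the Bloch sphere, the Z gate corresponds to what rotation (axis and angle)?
Rotation by π around the z-axis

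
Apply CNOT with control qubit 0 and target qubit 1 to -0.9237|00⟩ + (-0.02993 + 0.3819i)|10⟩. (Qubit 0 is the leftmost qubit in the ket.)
-0.9237|00⟩ + (-0.02993 + 0.3819i)|11⟩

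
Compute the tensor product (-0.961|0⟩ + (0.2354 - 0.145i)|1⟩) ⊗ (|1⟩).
-0.961|01⟩ + (0.2354 - 0.145i)|11⟩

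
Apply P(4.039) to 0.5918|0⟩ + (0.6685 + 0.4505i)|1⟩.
0.5918|0⟩ + (-0.06474 - 0.8035i)|1⟩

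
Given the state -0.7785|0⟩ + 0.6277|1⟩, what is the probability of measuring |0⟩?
0.6061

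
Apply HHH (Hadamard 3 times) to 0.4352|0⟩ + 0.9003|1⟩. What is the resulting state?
0.9443|0⟩ - 0.3289|1⟩

H² = I, so H^3 = H: a single Hadamard. With (a, b) = (0.4352, 0.9003), H gives ((a + b)/√2, (a − b)/√2) = (0.9443, -0.3289).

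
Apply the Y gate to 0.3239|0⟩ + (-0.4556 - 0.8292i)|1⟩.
(-0.8292 + 0.4556i)|0⟩ + 0.3239i|1⟩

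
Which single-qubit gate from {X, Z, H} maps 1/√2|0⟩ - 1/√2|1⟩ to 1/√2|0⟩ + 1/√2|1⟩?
Z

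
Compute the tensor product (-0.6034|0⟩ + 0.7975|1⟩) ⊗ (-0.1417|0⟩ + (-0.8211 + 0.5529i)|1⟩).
0.0855|00⟩ + (0.4955 - 0.3336i)|01⟩ - 0.113|10⟩ + (-0.6548 + 0.4409i)|11⟩

amp(|b₁b₂…⟩) = product of the factor amplitudes for bits b₁, b₂, …; only kets whose every factor amplitude is nonzero survive.
|00⟩: (-0.6034)(-0.1417) = 0.0855
|01⟩: (-0.6034)(-0.8211 + 0.5529i) = (0.4955 - 0.3336i)
|10⟩: (0.7975)(-0.1417) = -0.113
|11⟩: (0.7975)(-0.8211 + 0.5529i) = (-0.6548 + 0.4409i)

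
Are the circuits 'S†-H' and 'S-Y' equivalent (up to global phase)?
No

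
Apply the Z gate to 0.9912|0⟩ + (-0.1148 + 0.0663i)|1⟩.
0.9912|0⟩ + (0.1148 - 0.0663i)|1⟩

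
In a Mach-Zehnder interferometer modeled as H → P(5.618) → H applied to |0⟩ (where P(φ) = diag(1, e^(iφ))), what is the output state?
(0.8934 - 0.3086i)|0⟩ + (0.1066 + 0.3086i)|1⟩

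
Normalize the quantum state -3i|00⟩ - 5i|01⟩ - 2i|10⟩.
-0.4867i|00⟩ - 0.8111i|01⟩ - 0.3244i|10⟩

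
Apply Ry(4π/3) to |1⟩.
-0.866|0⟩ - 1/2|1⟩

Ry(4π/3) = [[cos(θ/2), −sin(θ/2)], [sin(θ/2), cos(θ/2)]]; θ = 4π/3, cos(θ/2) ≈ -0.5, sin(θ/2) ≈ 0.866025.
With a = amp(|0⟩) = 0 and b = amp(|1⟩) = 1:
new amp(|0⟩) = (-0.5)·a + (-0.866025)·b = -0.866
new amp(|1⟩) = (0.866025)·a + (-0.5)·b = -1/2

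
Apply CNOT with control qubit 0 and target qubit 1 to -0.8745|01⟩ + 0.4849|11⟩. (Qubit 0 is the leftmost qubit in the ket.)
-0.8745|01⟩ + 0.4849|10⟩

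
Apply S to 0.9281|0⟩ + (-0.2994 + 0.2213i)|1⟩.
0.9281|0⟩ + (-0.2213 - 0.2994i)|1⟩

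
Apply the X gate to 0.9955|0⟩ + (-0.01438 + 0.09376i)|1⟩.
(-0.01438 + 0.09376i)|0⟩ + 0.9955|1⟩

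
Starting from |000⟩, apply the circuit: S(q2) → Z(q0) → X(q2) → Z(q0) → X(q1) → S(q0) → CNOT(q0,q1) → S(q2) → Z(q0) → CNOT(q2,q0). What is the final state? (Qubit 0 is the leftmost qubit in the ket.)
i|111⟩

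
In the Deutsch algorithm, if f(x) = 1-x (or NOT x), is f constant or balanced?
Balanced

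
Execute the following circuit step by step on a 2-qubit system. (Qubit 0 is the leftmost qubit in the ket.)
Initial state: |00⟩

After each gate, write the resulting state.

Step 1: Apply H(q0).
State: 1/√2|00⟩ + 1/√2|10⟩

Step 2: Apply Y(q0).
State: -(1/√2)i|00⟩ + (1/√2)i|10⟩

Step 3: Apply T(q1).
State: -(1/√2)i|00⟩ + (1/√2)i|10⟩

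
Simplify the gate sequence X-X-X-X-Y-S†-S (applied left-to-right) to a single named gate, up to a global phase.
Y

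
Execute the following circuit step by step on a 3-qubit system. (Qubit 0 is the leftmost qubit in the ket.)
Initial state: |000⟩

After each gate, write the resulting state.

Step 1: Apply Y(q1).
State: i|010⟩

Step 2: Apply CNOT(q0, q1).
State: i|010⟩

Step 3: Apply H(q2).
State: (1/√2)i|010⟩ + (1/√2)i|011⟩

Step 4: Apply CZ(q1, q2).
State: (1/√2)i|010⟩ - (1/√2)i|011⟩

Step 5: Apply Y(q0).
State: -1/√2|110⟩ + 1/√2|111⟩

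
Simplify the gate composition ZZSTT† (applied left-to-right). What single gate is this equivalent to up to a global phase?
S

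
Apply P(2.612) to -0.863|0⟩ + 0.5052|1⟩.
-0.863|0⟩ + (-0.436 + 0.2552i)|1⟩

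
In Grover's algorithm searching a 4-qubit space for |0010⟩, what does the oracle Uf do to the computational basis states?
Uf|x⟩ = -|x⟩ if x = 0010, else |x⟩ (phase flip on target)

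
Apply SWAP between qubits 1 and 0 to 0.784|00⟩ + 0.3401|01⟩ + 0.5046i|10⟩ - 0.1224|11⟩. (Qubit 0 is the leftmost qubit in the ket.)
0.784|00⟩ + 0.5046i|01⟩ + 0.3401|10⟩ - 0.1224|11⟩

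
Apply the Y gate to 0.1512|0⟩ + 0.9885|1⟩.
-0.9885i|0⟩ + 0.1512i|1⟩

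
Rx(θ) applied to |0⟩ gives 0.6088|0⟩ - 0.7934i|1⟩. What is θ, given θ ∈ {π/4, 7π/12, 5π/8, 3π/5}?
7π/12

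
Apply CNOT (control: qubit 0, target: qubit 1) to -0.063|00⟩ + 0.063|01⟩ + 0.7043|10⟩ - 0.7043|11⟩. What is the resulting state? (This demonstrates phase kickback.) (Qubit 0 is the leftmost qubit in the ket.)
-0.063|00⟩ + 0.063|01⟩ - 0.7043|10⟩ + 0.7043|11⟩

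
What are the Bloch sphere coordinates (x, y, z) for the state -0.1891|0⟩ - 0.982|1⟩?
(0.3714, 0, -0.9286)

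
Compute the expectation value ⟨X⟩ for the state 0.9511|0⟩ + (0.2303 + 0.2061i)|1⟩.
0.4381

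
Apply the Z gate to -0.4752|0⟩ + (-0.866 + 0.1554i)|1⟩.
-0.4752|0⟩ + (0.866 - 0.1554i)|1⟩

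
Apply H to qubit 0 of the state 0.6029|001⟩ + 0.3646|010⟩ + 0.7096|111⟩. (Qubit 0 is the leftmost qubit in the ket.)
0.4263|001⟩ + 0.2578|010⟩ + 0.5018|011⟩ + 0.4263|101⟩ + 0.2578|110⟩ - 0.5018|111⟩

H on qubit 0 mixes each pair of kets that differ only in qubit 0: amplitudes (a, b) of (|…0…⟩, |…1…⟩) become ((a + b)/√2, (a − b)/√2). Kets absent from the input have amplitude 0.
(|001⟩, |101⟩): (a, b) = (0.6029, 0) → (0.4263, 0.4263)
(|010⟩, |110⟩): (a, b) = (0.3646, 0) → (0.2578, 0.2578)
(|011⟩, |111⟩): (a, b) = (0, 0.7096) → (0.5018, -0.5018)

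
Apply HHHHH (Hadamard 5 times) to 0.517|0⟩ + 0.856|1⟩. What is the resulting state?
0.9709|0⟩ - 0.2397|1⟩

H² = I, so H^5 = H: a single Hadamard. With (a, b) = (0.517, 0.856), H gives ((a + b)/√2, (a − b)/√2) = (0.9709, -0.2397).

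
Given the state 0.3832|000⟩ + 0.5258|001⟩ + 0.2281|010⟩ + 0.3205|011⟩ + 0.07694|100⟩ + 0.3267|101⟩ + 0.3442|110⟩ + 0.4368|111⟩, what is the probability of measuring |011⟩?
0.1027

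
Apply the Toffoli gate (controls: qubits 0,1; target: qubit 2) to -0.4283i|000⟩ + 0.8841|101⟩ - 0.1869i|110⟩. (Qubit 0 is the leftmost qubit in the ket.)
-0.4283i|000⟩ + 0.8841|101⟩ - 0.1869i|111⟩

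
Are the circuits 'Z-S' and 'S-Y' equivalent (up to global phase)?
No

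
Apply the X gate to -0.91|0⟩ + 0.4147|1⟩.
0.4147|0⟩ - 0.91|1⟩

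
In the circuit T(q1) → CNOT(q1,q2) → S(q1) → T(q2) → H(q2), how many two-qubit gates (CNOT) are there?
1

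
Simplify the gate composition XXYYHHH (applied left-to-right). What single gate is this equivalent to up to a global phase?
H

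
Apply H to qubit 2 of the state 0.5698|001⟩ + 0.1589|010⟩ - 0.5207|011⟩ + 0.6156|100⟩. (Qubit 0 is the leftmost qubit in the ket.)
0.4029|000⟩ - 0.4029|001⟩ - 0.2558|010⟩ + 0.4805|011⟩ + 0.4353|100⟩ + 0.4353|101⟩

H on qubit 2 mixes each pair of kets that differ only in qubit 2: amplitudes (a, b) of (|…0…⟩, |…1…⟩) become ((a + b)/√2, (a − b)/√2). Kets absent from the input have amplitude 0.
(|000⟩, |001⟩): (a, b) = (0, 0.5698) → (0.4029, -0.4029)
(|010⟩, |011⟩): (a, b) = (0.1589, -0.5207) → (-0.2558, 0.4805)
(|100⟩, |101⟩): (a, b) = (0.6156, 0) → (0.4353, 0.4353)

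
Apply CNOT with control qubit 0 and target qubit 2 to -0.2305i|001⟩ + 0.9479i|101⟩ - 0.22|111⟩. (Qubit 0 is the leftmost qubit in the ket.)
-0.2305i|001⟩ + 0.9479i|100⟩ - 0.22|110⟩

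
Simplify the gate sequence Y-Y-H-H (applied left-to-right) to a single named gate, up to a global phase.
I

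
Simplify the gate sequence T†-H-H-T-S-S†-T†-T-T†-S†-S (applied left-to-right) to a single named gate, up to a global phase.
T†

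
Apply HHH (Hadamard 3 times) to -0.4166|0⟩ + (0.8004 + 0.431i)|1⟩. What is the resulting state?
(0.2714 + 0.3048i)|0⟩ + (-0.8605 - 0.3048i)|1⟩

H² = I, so H^3 = H: a single Hadamard. With (a, b) = (-0.4166, (0.8004 + 0.431i)), H gives ((a + b)/√2, (a − b)/√2) = ((0.2714 + 0.3048i), (-0.8605 - 0.3048i)).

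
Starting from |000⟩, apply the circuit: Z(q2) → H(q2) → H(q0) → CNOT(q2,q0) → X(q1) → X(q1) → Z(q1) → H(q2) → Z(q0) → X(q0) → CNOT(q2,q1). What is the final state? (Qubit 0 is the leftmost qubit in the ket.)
-1/√2|000⟩ + 1/√2|100⟩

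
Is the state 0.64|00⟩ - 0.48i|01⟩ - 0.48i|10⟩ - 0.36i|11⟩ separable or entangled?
Entangled

Writing the state as a|00⟩ + b|01⟩ + c|10⟩ + d|11⟩, it is a product state iff ad − bc = 0.
Here (a, b, c, d) = (0.64, -0.48i, -0.48i, -0.36i): ad − bc = (0.64)(-0.36i) − (-0.48i)(-0.48i) = (0.2304 - 0.2304i) ≠ 0, so the state is entangled.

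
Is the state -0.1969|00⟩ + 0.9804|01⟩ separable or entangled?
Separable

Writing the state as a|00⟩ + b|01⟩ + c|10⟩ + d|11⟩, it is a product state iff ad − bc = 0.
Here (a, b, c, d) = (-0.1969, 0.9804, 0, 0): ad − bc = (-0.1969)(0) − (0.9804)(0) = 0, so the state is separable.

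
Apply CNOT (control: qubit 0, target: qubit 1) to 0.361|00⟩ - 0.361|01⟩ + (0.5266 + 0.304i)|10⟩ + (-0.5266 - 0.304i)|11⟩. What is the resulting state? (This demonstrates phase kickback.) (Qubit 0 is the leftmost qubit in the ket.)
0.361|00⟩ - 0.361|01⟩ + (-0.5266 - 0.304i)|10⟩ + (0.5266 + 0.304i)|11⟩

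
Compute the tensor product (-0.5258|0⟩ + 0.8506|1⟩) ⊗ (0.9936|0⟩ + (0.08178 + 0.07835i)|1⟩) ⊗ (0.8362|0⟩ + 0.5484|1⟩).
-0.4369|000⟩ - 0.2865|001⟩ + (-0.03596 - 0.03445i)|010⟩ + (-0.02358 - 0.02259i)|011⟩ + 0.7067|100⟩ + 0.4635|101⟩ + (0.05817 + 0.05573i)|110⟩ + (0.03815 + 0.03655i)|111⟩

amp(|b₁b₂…⟩) = product of the factor amplitudes for bits b₁, b₂, …; only kets whose every factor amplitude is nonzero survive.
|000⟩: (-0.5258)(0.9936)(0.8362) = -0.4369
|001⟩: (-0.5258)(0.9936)(0.5484) = -0.2865
|010⟩: (-0.5258)(0.08178 + 0.07835i)(0.8362) = (-0.03596 - 0.03445i)
|011⟩: (-0.5258)(0.08178 + 0.07835i)(0.5484) = (-0.02358 - 0.02259i)
|100⟩: (0.8506)(0.9936)(0.8362) = 0.7067
|101⟩: (0.8506)(0.9936)(0.5484) = 0.4635
|110⟩: (0.8506)(0.08178 + 0.07835i)(0.8362) = (0.05817 + 0.05573i)
|111⟩: (0.8506)(0.08178 + 0.07835i)(0.5484) = (0.03815 + 0.03655i)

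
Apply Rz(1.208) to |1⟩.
(0.8231 + 0.5679i)|1⟩

Rz(1.208) = [[e^(−iθ/2), 0], [0, e^(iθ/2)]] with e^(±iθ/2) = cos(θ/2) ± i·sin(θ/2); θ = 1.208, cos(θ/2) ≈ 0.82307, sin(θ/2) ≈ 0.567939.
With a = amp(|0⟩) = 0 and b = amp(|1⟩) = 1:
new amp(|0⟩) = (0.82307 - 0.567939i)·a = 0
new amp(|1⟩) = (0.82307 + 0.567939i)·b = (0.8231 + 0.5679i)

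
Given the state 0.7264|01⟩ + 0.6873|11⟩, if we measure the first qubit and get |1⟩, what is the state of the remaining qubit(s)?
|1⟩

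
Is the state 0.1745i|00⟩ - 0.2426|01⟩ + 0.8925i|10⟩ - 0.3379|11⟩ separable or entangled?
Entangled

Writing the state as a|00⟩ + b|01⟩ + c|10⟩ + d|11⟩, it is a product state iff ad − bc = 0.
Here (a, b, c, d) = (0.1745i, -0.2426, 0.8925i, -0.3379): ad − bc = (0.1745i)(-0.3379) − (-0.2426)(0.8925i) = 0.1576i ≠ 0, so the state is entangled.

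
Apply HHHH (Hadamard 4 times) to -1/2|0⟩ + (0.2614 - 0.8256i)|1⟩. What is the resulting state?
-1/2|0⟩ + (0.2614 - 0.8256i)|1⟩

H² = I, so an even number of Hadamards cancels: H^4 = I and the state is unchanged.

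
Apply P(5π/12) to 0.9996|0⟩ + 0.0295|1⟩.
0.9996|0⟩ + (0.007635 + 0.02849i)|1⟩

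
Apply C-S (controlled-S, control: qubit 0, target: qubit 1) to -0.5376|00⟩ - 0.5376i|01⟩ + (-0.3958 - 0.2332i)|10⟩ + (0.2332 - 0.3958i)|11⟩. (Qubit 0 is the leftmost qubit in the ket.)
-0.5376|00⟩ - 0.5376i|01⟩ + (-0.3958 - 0.2332i)|10⟩ + (0.3958 + 0.2332i)|11⟩

C-S leaves the control-|0⟩ kets |00⟩, |01⟩ unchanged and applies S to qubit 1 on the control-|1⟩ pair (|10⟩, |11⟩).
S = [[1, 0], [0, i]].
With a = amp(|10⟩) = (-0.3958 - 0.2332i) and b = amp(|11⟩) = (0.2332 - 0.3958i):
new amp(|10⟩) = (1)·a = (-0.3958 - 0.2332i)
new amp(|11⟩) = (i)·b = (0.3958 + 0.2332i)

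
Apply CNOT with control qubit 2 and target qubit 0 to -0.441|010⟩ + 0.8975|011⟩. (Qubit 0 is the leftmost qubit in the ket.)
-0.441|010⟩ + 0.8975|111⟩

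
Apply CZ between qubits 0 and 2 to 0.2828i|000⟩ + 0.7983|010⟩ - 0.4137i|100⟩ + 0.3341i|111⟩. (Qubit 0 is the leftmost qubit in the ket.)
0.2828i|000⟩ + 0.7983|010⟩ - 0.4137i|100⟩ - 0.3341i|111⟩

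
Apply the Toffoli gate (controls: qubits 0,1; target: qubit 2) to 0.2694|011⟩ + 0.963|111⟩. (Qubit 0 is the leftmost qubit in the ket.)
0.2694|011⟩ + 0.963|110⟩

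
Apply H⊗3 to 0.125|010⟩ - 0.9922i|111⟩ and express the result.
(0.04419 - 0.3508i)|000⟩ + (0.04419 + 0.3508i)|001⟩ + (-0.04419 + 0.3508i)|010⟩ + (-0.04419 - 0.3508i)|011⟩ + (0.04419 + 0.3508i)|100⟩ + (0.04419 - 0.3508i)|101⟩ + (-0.04419 - 0.3508i)|110⟩ + (-0.04419 + 0.3508i)|111⟩

H⊗3 gives amp(|y⟩) = (1/2√2) Σ_x (−1)^(x·y) amp(|x⟩), where x·y is the number of positions in which both x and y have a 1.
|000⟩: (0.125 - 0.9922i)/(2√2) = (0.04419 - 0.3508i)
|001⟩: (0.125 + 0.9922i)/(2√2) = (0.04419 + 0.3508i)
|010⟩: (-0.125 + 0.9922i)/(2√2) = (-0.04419 + 0.3508i)
|011⟩: (-0.125 - 0.9922i)/(2√2) = (-0.04419 - 0.3508i)
|100⟩: (0.125 + 0.9922i)/(2√2) = (0.04419 + 0.3508i)
|101⟩: (0.125 - 0.9922i)/(2√2) = (0.04419 - 0.3508i)
|110⟩: (-0.125 - 0.9922i)/(2√2) = (-0.04419 - 0.3508i)
|111⟩: (-0.125 + 0.9922i)/(2√2) = (-0.04419 + 0.3508i)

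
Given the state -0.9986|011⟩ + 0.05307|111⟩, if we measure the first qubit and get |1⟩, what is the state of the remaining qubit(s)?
|11⟩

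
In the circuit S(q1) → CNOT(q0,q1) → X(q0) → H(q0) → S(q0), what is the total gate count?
5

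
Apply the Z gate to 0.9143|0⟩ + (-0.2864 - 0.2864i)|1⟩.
0.9143|0⟩ + (0.2864 + 0.2864i)|1⟩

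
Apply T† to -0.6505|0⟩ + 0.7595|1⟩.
-0.6505|0⟩ + (0.537 - 0.537i)|1⟩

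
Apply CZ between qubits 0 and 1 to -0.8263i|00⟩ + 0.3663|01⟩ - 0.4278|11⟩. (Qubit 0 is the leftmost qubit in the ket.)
-0.8263i|00⟩ + 0.3663|01⟩ + 0.4278|11⟩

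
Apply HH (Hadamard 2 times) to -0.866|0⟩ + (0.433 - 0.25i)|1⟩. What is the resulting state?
-0.866|0⟩ + (0.433 - 0.25i)|1⟩

H² = I, so an even number of Hadamards cancels: H^2 = I and the state is unchanged.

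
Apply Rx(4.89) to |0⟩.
-0.767|0⟩ - 0.6416i|1⟩

Rx(4.89) = [[cos(θ/2), −i·sin(θ/2)], [−i·sin(θ/2), cos(θ/2)]]; θ = 4.89, cos(θ/2) ≈ -0.767033, sin(θ/2) ≈ 0.641608.
With a = amp(|0⟩) = 1 and b = amp(|1⟩) = 0:
new amp(|0⟩) = (-0.767033)·a + (-0.641608i)·b = -0.767
new amp(|1⟩) = (-0.641608i)·a + (-0.767033)·b = -0.6416i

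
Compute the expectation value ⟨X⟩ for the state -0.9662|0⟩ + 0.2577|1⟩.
-0.498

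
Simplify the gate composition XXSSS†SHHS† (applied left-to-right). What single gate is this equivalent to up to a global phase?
S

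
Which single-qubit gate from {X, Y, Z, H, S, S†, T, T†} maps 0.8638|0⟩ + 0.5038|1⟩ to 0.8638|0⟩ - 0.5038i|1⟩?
S†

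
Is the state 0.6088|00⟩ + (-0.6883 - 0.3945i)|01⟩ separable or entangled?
Separable

Writing the state as a|00⟩ + b|01⟩ + c|10⟩ + d|11⟩, it is a product state iff ad − bc = 0.
Here (a, b, c, d) = (0.6088, (-0.6883 - 0.3945i), 0, 0): ad − bc = (0.6088)(0) − (-0.6883 - 0.3945i)(0) = 0, so the state is separable.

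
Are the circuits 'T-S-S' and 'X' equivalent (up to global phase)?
No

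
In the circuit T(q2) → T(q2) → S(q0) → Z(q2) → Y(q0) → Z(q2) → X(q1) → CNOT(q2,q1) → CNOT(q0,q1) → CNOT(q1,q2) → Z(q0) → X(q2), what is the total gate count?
12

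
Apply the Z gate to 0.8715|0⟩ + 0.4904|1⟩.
0.8715|0⟩ - 0.4904|1⟩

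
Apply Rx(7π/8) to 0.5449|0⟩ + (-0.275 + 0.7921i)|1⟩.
(0.8832 + 0.2697i)|0⟩ + (-0.05365 - 0.3799i)|1⟩

Rx(7π/8) = [[cos(θ/2), −i·sin(θ/2)], [−i·sin(θ/2), cos(θ/2)]]; θ = 7π/8, cos(θ/2) ≈ 0.19509, sin(θ/2) ≈ 0.980785.
With a = amp(|0⟩) = 0.5449 and b = amp(|1⟩) = (-0.275 + 0.7921i):
new amp(|0⟩) = (0.19509)·a + (-0.980785i)·b = (0.8832 + 0.2697i)
new amp(|1⟩) = (-0.980785i)·a + (0.19509)·b = (-0.05365 - 0.3799i)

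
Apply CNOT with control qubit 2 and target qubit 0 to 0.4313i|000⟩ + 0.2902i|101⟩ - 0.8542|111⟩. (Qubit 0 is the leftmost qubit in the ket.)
0.4313i|000⟩ + 0.2902i|001⟩ - 0.8542|011⟩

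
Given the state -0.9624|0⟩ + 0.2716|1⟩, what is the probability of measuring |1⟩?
0.07377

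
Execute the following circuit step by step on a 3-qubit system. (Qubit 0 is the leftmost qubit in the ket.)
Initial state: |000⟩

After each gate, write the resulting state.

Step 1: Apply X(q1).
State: |010⟩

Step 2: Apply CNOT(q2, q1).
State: |010⟩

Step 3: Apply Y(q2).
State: i|011⟩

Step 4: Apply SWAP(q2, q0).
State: i|110⟩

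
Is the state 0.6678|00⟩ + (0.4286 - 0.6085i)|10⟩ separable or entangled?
Separable

Writing the state as a|00⟩ + b|01⟩ + c|10⟩ + d|11⟩, it is a product state iff ad − bc = 0.
Here (a, b, c, d) = (0.6678, 0, (0.4286 - 0.6085i), 0): ad − bc = (0.6678)(0) − (0)(0.4286 - 0.6085i) = 0, so the state is separable.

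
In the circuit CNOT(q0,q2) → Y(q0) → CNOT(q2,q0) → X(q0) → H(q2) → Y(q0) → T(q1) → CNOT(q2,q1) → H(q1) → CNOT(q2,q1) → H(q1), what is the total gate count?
11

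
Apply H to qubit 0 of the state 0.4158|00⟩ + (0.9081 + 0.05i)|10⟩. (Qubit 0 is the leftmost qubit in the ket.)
(0.9361 + 0.03536i)|00⟩ + (-0.3481 - 0.03536i)|10⟩

H on qubit 0 mixes each pair of kets that differ only in qubit 0: amplitudes (a, b) of (|…0…⟩, |…1…⟩) become ((a + b)/√2, (a − b)/√2). Kets absent from the input have amplitude 0.
(|00⟩, |10⟩): (a, b) = (0.4158, (0.9081 + 0.05i)) → ((0.9361 + 0.03536i), (-0.3481 - 0.03536i))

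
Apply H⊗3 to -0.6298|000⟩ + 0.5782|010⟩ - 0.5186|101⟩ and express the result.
-0.2016|000⟩ + 0.1651|001⟩ - 0.6104|010⟩ - 0.2437|011⟩ + 0.1651|100⟩ - 0.2016|101⟩ - 0.2437|110⟩ - 0.6104|111⟩

H⊗3 gives amp(|y⟩) = (1/2√2) Σ_x (−1)^(x·y) amp(|x⟩), where x·y is the number of positions in which both x and y have a 1.
|000⟩: (-0.6298 + 0.5782 - 0.5186)/(2√2) = -0.2016
|001⟩: (-0.6298 + 0.5782 + 0.5186)/(2√2) = 0.1651
|010⟩: (-0.6298 - 0.5782 - 0.5186)/(2√2) = -0.6104
|011⟩: (-0.6298 - 0.5782 + 0.5186)/(2√2) = -0.2437
|100⟩: (-0.6298 + 0.5782 + 0.5186)/(2√2) = 0.1651
|101⟩: (-0.6298 + 0.5782 - 0.5186)/(2√2) = -0.2016
|110⟩: (-0.6298 - 0.5782 + 0.5186)/(2√2) = -0.2437
|111⟩: (-0.6298 - 0.5782 - 0.5186)/(2√2) = -0.6104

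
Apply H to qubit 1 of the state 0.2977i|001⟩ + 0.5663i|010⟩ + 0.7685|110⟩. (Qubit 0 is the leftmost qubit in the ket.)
0.4004i|000⟩ + 0.2105i|001⟩ - 0.4004i|010⟩ + 0.2105i|011⟩ + 0.5434|100⟩ - 0.5434|110⟩

H on qubit 1 mixes each pair of kets that differ only in qubit 1: amplitudes (a, b) of (|…0…⟩, |…1…⟩) become ((a + b)/√2, (a − b)/√2). Kets absent from the input have amplitude 0.
(|000⟩, |010⟩): (a, b) = (0, 0.5663i) → (0.4004i, -0.4004i)
(|001⟩, |011⟩): (a, b) = (0.2977i, 0) → (0.2105i, 0.2105i)
(|100⟩, |110⟩): (a, b) = (0, 0.7685) → (0.5434, -0.5434)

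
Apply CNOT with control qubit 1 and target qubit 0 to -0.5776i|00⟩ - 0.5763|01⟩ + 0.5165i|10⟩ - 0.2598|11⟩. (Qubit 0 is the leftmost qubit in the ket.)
-0.5776i|00⟩ - 0.2598|01⟩ + 0.5165i|10⟩ - 0.5763|11⟩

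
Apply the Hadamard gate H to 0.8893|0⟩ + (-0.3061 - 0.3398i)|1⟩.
(0.4124 - 0.2403i)|0⟩ + (0.8453 + 0.2403i)|1⟩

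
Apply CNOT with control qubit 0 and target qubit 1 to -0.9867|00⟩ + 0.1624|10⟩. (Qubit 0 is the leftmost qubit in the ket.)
-0.9867|00⟩ + 0.1624|11⟩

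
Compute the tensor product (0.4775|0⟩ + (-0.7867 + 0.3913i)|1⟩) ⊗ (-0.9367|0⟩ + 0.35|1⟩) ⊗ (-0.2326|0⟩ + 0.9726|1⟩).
0.104|000⟩ - 0.435|001⟩ - 0.03887|010⟩ + 0.1625|011⟩ + (-0.1714 + 0.08526i)|100⟩ + (0.7167 - 0.3565i)|101⟩ + (0.06405 - 0.03186i)|110⟩ + (-0.2678 + 0.1332i)|111⟩

amp(|b₁b₂…⟩) = product of the factor amplitudes for bits b₁, b₂, …; only kets whose every factor amplitude is nonzero survive.
|000⟩: (0.4775)(-0.9367)(-0.2326) = 0.104
|001⟩: (0.4775)(-0.9367)(0.9726) = -0.435
|010⟩: (0.4775)(0.35)(-0.2326) = -0.03887
|011⟩: (0.4775)(0.35)(0.9726) = 0.1625
|100⟩: (-0.7867 + 0.3913i)(-0.9367)(-0.2326) = (-0.1714 + 0.08526i)
|101⟩: (-0.7867 + 0.3913i)(-0.9367)(0.9726) = (0.7167 - 0.3565i)
|110⟩: (-0.7867 + 0.3913i)(0.35)(-0.2326) = (0.06405 - 0.03186i)
|111⟩: (-0.7867 + 0.3913i)(0.35)(0.9726) = (-0.2678 + 0.1332i)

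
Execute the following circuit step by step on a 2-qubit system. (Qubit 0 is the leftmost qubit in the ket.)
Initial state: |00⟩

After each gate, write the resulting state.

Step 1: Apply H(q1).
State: 1/√2|00⟩ + 1/√2|01⟩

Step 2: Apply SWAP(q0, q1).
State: 1/√2|00⟩ + 1/√2|10⟩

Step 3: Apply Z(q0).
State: 1/√2|00⟩ - 1/√2|10⟩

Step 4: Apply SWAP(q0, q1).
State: 1/√2|00⟩ - 1/√2|01⟩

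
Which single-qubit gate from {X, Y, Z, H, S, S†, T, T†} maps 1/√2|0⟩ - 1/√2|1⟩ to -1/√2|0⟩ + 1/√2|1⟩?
X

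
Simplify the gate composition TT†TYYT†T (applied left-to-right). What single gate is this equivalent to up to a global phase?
T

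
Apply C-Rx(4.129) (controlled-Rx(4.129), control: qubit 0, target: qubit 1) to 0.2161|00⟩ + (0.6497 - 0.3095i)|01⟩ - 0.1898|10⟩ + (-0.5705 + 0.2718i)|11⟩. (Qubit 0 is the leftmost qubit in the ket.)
0.2161|00⟩ + (0.6497 - 0.3095i)|01⟩ + (0.3293 + 0.5024i)|10⟩ + (0.2704 + 0.03833i)|11⟩

C-Rx(4.129) leaves the control-|0⟩ kets |00⟩, |01⟩ unchanged and applies Rx(4.129) to qubit 1 on the control-|1⟩ pair (|10⟩, |11⟩).
Rx(4.129) = [[cos(θ/2), −i·sin(θ/2)], [−i·sin(θ/2), cos(θ/2)]]; θ = 4.129, cos(θ/2) ≈ -0.473891, sin(θ/2) ≈ 0.880584.
With a = amp(|10⟩) = -0.1898 and b = amp(|11⟩) = (-0.5705 + 0.2718i):
new amp(|10⟩) = (-0.473891)·a + (-0.880584i)·b = (0.3293 + 0.5024i)
new amp(|11⟩) = (-0.880584i)·a + (-0.473891)·b = (0.2704 + 0.03833i)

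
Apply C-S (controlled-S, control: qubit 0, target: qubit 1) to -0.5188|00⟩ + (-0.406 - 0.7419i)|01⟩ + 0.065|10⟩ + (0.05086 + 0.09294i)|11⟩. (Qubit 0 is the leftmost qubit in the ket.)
-0.5188|00⟩ + (-0.406 - 0.7419i)|01⟩ + 0.065|10⟩ + (-0.09294 + 0.05086i)|11⟩

C-S leaves the control-|0⟩ kets |00⟩, |01⟩ unchanged and applies S to qubit 1 on the control-|1⟩ pair (|10⟩, |11⟩).
S = [[1, 0], [0, i]].
With a = amp(|10⟩) = 0.065 and b = amp(|11⟩) = (0.05086 + 0.09294i):
new amp(|10⟩) = (1)·a = 0.065
new amp(|11⟩) = (i)·b = (-0.09294 + 0.05086i)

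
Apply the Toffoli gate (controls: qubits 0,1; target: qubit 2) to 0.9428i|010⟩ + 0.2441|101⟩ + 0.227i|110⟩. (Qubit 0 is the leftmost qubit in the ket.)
0.9428i|010⟩ + 0.2441|101⟩ + 0.227i|111⟩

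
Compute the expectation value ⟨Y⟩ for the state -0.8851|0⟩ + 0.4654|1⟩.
0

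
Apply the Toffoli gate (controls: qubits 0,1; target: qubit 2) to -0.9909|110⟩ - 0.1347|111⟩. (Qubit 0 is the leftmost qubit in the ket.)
-0.1347|110⟩ - 0.9909|111⟩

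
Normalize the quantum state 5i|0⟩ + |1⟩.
0.9806i|0⟩ + 0.1961|1⟩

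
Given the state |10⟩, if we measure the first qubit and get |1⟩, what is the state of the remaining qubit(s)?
|0⟩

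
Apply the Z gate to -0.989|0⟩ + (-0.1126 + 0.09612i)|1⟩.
-0.989|0⟩ + (0.1126 - 0.09612i)|1⟩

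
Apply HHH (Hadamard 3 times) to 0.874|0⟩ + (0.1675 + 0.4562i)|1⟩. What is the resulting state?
(0.7365 + 0.3226i)|0⟩ + (0.4996 - 0.3226i)|1⟩

H² = I, so H^3 = H: a single Hadamard. With (a, b) = (0.874, (0.1675 + 0.4562i)), H gives ((a + b)/√2, (a − b)/√2) = ((0.7365 + 0.3226i), (0.4996 - 0.3226i)).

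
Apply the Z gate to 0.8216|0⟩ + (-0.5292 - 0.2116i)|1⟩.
0.8216|0⟩ + (0.5292 + 0.2116i)|1⟩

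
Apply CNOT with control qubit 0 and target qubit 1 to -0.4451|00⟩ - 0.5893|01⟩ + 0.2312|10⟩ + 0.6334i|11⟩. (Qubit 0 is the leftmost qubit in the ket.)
-0.4451|00⟩ - 0.5893|01⟩ + 0.6334i|10⟩ + 0.2312|11⟩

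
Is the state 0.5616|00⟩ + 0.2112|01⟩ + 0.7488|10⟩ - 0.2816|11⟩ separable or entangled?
Entangled

Writing the state as a|00⟩ + b|01⟩ + c|10⟩ + d|11⟩, it is a product state iff ad − bc = 0.
Here (a, b, c, d) = (0.5616, 0.2112, 0.7488, -0.2816): ad − bc = (0.5616)(-0.2816) − (0.2112)(0.7488) = -0.3163 ≠ 0, so the state is entangled.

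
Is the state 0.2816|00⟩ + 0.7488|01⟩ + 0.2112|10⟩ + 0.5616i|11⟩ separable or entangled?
Entangled

Writing the state as a|00⟩ + b|01⟩ + c|10⟩ + d|11⟩, it is a product state iff ad − bc = 0.
Here (a, b, c, d) = (0.2816, 0.7488, 0.2112, 0.5616i): ad − bc = (0.2816)(0.5616i) − (0.7488)(0.2112) = (-0.1581 + 0.1581i) ≠ 0, so the state is entangled.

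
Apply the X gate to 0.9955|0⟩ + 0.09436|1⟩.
0.09436|0⟩ + 0.9955|1⟩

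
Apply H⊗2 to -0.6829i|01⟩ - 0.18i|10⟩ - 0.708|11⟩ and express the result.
(-0.354 - 0.4315i)|00⟩ + (0.354 + 0.2515i)|01⟩ + (0.354 - 0.2515i)|10⟩ + (-0.354 + 0.4315i)|11⟩

H⊗2 gives amp(|y⟩) = (1/2) Σ_x (−1)^(x·y) amp(|x⟩), where x·y is the number of positions in which both x and y have a 1.
|00⟩: (-0.6829i - 0.18i - 0.708)/2 = (-0.354 - 0.4315i)
|01⟩: (0.6829i - 0.18i + 0.708)/2 = (0.354 + 0.2515i)
|10⟩: (-0.6829i + 0.18i + 0.708)/2 = (0.354 - 0.2515i)
|11⟩: (0.6829i + 0.18i - 0.708)/2 = (-0.354 + 0.4315i)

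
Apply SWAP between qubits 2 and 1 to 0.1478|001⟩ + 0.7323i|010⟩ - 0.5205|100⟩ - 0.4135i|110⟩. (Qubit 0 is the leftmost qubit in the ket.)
0.7323i|001⟩ + 0.1478|010⟩ - 0.5205|100⟩ - 0.4135i|101⟩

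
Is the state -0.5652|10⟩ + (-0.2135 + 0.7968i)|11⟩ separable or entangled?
Separable

Writing the state as a|00⟩ + b|01⟩ + c|10⟩ + d|11⟩, it is a product state iff ad − bc = 0.
Here (a, b, c, d) = (0, 0, -0.5652, (-0.2135 + 0.7968i)): ad − bc = (0)(-0.2135 + 0.7968i) − (0)(-0.5652) = 0, so the state is separable.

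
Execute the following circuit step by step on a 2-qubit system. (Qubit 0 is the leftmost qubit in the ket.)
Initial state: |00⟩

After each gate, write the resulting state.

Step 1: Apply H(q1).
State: 1/√2|00⟩ + 1/√2|01⟩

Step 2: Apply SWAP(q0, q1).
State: 1/√2|00⟩ + 1/√2|10⟩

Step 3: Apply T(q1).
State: 1/√2|00⟩ + 1/√2|10⟩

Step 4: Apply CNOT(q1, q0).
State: 1/√2|00⟩ + 1/√2|10⟩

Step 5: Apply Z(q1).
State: 1/√2|00⟩ + 1/√2|10⟩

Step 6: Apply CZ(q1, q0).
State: 1/√2|00⟩ + 1/√2|10⟩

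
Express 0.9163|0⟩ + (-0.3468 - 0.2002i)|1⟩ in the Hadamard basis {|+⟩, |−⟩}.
(0.4027 - 0.1416i)|+⟩ + (0.8931 + 0.1416i)|−⟩

With |ψ⟩ = α|0⟩ + β|1⟩, the Hadamard-basis coefficients are ⟨+|ψ⟩ = (α + β)/√2 and ⟨−|ψ⟩ = (α − β)/√2.
Here α = 0.9163, β = (-0.3468 - 0.2002i): (α + β)/√2 = (0.4027 - 0.1416i), (α − β)/√2 = (0.8931 + 0.1416i).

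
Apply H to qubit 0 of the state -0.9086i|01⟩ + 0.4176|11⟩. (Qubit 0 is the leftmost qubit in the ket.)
(0.2953 - 0.6425i)|01⟩ + (-0.2953 - 0.6425i)|11⟩

H on qubit 0 mixes each pair of kets that differ only in qubit 0: amplitudes (a, b) of (|…0…⟩, |…1…⟩) become ((a + b)/√2, (a − b)/√2). Kets absent from the input have amplitude 0.
(|01⟩, |11⟩): (a, b) = (-0.9086i, 0.4176) → ((0.2953 - 0.6425i), (-0.2953 - 0.6425i))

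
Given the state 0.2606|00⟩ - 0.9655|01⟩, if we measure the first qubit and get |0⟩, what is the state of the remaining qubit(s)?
0.2606|0⟩ - 0.9655|1⟩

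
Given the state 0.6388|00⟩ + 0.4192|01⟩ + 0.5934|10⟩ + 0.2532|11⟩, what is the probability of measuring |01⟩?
0.1757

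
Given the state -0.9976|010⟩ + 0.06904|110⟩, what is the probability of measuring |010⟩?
0.9952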